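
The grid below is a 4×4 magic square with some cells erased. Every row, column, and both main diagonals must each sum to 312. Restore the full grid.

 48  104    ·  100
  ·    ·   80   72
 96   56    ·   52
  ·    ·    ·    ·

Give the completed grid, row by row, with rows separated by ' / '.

Row 1 must total 312; the given cells sum to 252, so (1,3) = 60.
The remaining cell in row 3 is (3,3) = 312 − 204 = 108.
Column 3 must total 312; the given cells sum to 248, so (4,3) = 64.
The remaining cell in column 4 is (4,4) = 312 − 224 = 88.
Main diagonal must total 312; the given cells sum to 244, so (2,2) = 68.
Anti-diagonal: 100 + 80 + 56 + ? = 312, so (4,1) = 76.
Row 2 needs 312; the known cells sum to 220, so (2,1) = 92.
Row 4 needs 312; the known cells sum to 228, so (4,2) = 84.

48 104 60 100 / 92 68 80 72 / 96 56 108 52 / 76 84 64 88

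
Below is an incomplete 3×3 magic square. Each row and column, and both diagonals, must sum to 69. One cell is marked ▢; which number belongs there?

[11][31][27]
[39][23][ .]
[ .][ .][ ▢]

35

From row 2, 69 − (39 + 23) gives (2,3) = 7.
Column 1 must total 69; the given cells sum to 50, so (3,1) = 19.
Column 2 needs 69; the known cells sum to 54, so (3,2) = 15.
Using column 3: 27 + 7 + ? → (3,3) = 69 − 34 = 35.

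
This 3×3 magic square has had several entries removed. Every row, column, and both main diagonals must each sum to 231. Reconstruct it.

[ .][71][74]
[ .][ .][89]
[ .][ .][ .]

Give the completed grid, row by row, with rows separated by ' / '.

Row 1: 71 + 74 + ? = 231, so (1,1) = 86.
The remaining cell in column 3 is (3,3) = 231 − 163 = 68.
Main diagonal needs 231; the known cells sum to 154, so (2,2) = 77.
Anti-diagonal: 74 + 77 + ? = 231, so (3,1) = 80.
The remaining cell in row 2 is (2,1) = 231 − 166 = 65.
Row 3 must total 231; the given cells sum to 148, so (3,2) = 83.

86 71 74 / 65 77 89 / 80 83 68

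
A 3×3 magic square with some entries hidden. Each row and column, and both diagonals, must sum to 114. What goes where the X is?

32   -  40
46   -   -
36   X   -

The remaining cell in row 1 is (1,2) = 114 − 72 = 42.
From anti-diagonal, 114 − (40 + 36) gives (2,2) = 38.
Using row 2: 46 + 38 + ? → (2,3) = 114 − 84 = 30.
Column 2 needs 114; the known cells sum to 80, so (3,2) = 34.

34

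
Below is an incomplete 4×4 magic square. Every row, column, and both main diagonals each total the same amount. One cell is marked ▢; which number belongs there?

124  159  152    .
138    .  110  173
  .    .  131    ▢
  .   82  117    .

Column 3 is complete and sums to 510; that is the magic constant.
Using row 1: 124 + 159 + 152 + ? → (1,4) = 510 − 435 = 75.
Row 2 needs 510; the known cells sum to 421, so (2,2) = 89.
From column 2, 510 − (159 + 89 + 82) gives (3,2) = 180.
The remaining cell in main diagonal is (4,4) = 510 − 344 = 166.
The remaining cell in anti-diagonal is (4,1) = 510 − 365 = 145.
Using column 1: 124 + 138 + 145 + ? → (3,1) = 510 − 407 = 103.
From column 4, 510 − (75 + 173 + 166) gives (3,4) = 96.

96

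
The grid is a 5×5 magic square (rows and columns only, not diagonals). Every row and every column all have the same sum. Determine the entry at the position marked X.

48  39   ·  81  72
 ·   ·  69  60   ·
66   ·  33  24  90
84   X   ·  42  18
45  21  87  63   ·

Column 4 is complete and sums to 270; that is the magic constant.
Row 1 must total 270; the given cells sum to 240, so (1,3) = 30.
From row 3, 270 − (66 + 33 + 24 + 90) gives (3,2) = 57.
From row 5, 270 − (45 + 21 + 87 + 63) gives (5,5) = 54.
Using column 1: 48 + 66 + 84 + 45 + ? → (2,1) = 270 − 243 = 27.
From column 3, 270 − (30 + 69 + 33 + 87) gives (4,3) = 51.
Column 5: 72 + 90 + 18 + 54 + ? = 270, so (2,5) = 36.
Row 2: 27 + 69 + 60 + 36 + ? = 270, so (2,2) = 78.
From row 4, 270 − (84 + 51 + 42 + 18) gives (4,2) = 75.

75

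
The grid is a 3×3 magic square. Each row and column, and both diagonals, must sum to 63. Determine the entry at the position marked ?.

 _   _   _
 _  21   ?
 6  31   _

1

Using row 3: 6 + 31 + ? → (3,3) = 63 − 37 = 26.
Column 2 needs 63; the known cells sum to 52, so (1,2) = 11.
From main diagonal, 63 − (21 + 26) gives (1,1) = 16.
Anti-diagonal: 21 + 6 + ? = 63, so (1,3) = 36.
Column 1 needs 63; the known cells sum to 22, so (2,1) = 41.
From column 3, 63 − (36 + 26) gives (2,3) = 1.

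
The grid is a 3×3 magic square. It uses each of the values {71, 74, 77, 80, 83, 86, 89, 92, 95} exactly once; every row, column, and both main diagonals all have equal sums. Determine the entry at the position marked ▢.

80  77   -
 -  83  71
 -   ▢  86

The 9 entries sum to 747, so each line sums to 747/3 = 249.
Row 1: 80 + 77 + ? = 249, so (1,3) = 92.
Row 2 needs 249; the known cells sum to 154, so (2,1) = 95.
Column 1 must total 249; the given cells sum to 175, so (3,1) = 74.
Column 2 needs 249; the known cells sum to 160, so (3,2) = 89.

89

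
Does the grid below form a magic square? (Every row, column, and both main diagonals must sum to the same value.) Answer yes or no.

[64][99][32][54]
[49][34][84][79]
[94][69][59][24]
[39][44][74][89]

No — row 1 sums to 249 but column 2 sums to 246.

Row 1: 64 + 99 + 32 + 54 = 249.
Row 2: 49 + 34 + 84 + 79 = 246.
Row 3: 94 + 69 + 59 + 24 = 246.
Row 4: 39 + 44 + 74 + 89 = 246.
Column 1: 64 + 49 + 94 + 39 = 246.
Column 2: 99 + 34 + 69 + 44 = 246.
Column 3: 32 + 84 + 59 + 74 = 249.
Column 4: 54 + 79 + 24 + 89 = 246.
Main diagonal: 64 + 34 + 59 + 89 = 246.
Anti-diagonal: 54 + 84 + 69 + 39 = 246.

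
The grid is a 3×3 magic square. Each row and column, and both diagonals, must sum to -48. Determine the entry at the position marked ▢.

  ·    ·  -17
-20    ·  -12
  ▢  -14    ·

-15

From row 2, -48 − (-20 + (-12)) gives (2,2) = -16.
Column 2 must total -48; the given cells sum to -30, so (1,2) = -18.
From column 3, -48 − (-17 + (-12)) gives (3,3) = -19.
Main diagonal: -16 + (-19) + ? = -48, so (1,1) = -13.
Anti-diagonal must total -48; the given cells sum to -33, so (3,1) = -15.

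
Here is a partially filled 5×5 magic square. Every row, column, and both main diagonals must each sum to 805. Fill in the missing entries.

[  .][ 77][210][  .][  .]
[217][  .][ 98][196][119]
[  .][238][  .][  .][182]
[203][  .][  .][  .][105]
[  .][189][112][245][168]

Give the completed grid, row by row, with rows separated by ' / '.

154 77 210 133 231 / 217 175 98 196 119 / 140 238 161 84 182 / 203 126 224 147 105 / 91 189 112 245 168

Row 2 must total 805; the given cells sum to 630, so (2,2) = 175.
Using row 5: 189 + 112 + 245 + 168 + ? → (5,1) = 805 − 714 = 91.
Using column 2: 77 + 175 + 238 + 189 + ? → (4,2) = 805 − 679 = 126.
Column 5: 119 + 182 + 105 + 168 + ? = 805, so (1,5) = 231.
From anti-diagonal, 805 − (231 + 196 + 126 + 91) gives (3,3) = 161.
Column 3 must total 805; the given cells sum to 581, so (4,3) = 224.
Row 4 needs 805; the known cells sum to 658, so (4,4) = 147.
Using main diagonal: 175 + 161 + 147 + 168 + ? → (1,1) = 805 − 651 = 154.
Using row 1: 154 + 77 + 210 + 231 + ? → (1,4) = 805 − 672 = 133.
From column 1, 805 − (154 + 217 + 203 + 91) gives (3,1) = 140.
Column 4: 133 + 196 + 147 + 245 + ? = 805, so (3,4) = 84.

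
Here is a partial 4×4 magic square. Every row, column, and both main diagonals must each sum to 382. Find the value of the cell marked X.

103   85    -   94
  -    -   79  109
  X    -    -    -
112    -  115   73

From row 1, 382 − (103 + 85 + 94) gives (1,3) = 100.
Row 4 must total 382; the given cells sum to 300, so (4,2) = 82.
From column 3, 382 − (100 + 79 + 115) gives (3,3) = 88.
From column 4, 382 − (94 + 109 + 73) gives (3,4) = 106.
Main diagonal: 103 + 88 + 73 + ? = 382, so (2,2) = 118.
Anti-diagonal: 94 + 79 + 112 + ? = 382, so (3,2) = 97.
The remaining cell in row 2 is (2,1) = 382 − 306 = 76.
Row 3: 97 + 88 + 106 + ? = 382, so (3,1) = 91.

91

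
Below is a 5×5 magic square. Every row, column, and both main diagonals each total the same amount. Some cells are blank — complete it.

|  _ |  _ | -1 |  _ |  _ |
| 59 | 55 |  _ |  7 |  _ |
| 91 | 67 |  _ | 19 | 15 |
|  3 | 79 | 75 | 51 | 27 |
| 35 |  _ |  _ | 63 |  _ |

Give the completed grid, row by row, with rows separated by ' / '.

Row 4 is already complete: 3 + 79 + 75 + 51 + 27 = 235, so that is the magic constant.
The remaining cell in row 3 is (3,3) = 235 − 192 = 43.
Column 1 must total 235; the given cells sum to 188, so (1,1) = 47.
Using column 4: 7 + 19 + 51 + 63 + ? → (1,4) = 235 − 140 = 95.
Main diagonal must total 235; the given cells sum to 196, so (5,5) = 39.
Using anti-diagonal: 7 + 43 + 79 + 35 + ? → (1,5) = 235 − 164 = 71.
The remaining cell in row 1 is (1,2) = 235 − 212 = 23.
Column 2 must total 235; the given cells sum to 224, so (5,2) = 11.
From column 5, 235 − (71 + 15 + 27 + 39) gives (2,5) = 83.
Row 2: 59 + 55 + 7 + 83 + ? = 235, so (2,3) = 31.
Row 5 must total 235; the given cells sum to 148, so (5,3) = 87.

47 23 -1 95 71 / 59 55 31 7 83 / 91 67 43 19 15 / 3 79 75 51 27 / 35 11 87 63 39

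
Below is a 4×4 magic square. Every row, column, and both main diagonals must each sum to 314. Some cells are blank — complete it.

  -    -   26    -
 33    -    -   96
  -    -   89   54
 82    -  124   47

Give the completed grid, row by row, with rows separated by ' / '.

68 103 26 117 / 33 110 75 96 / 131 40 89 54 / 82 61 124 47

The remaining cell in row 4 is (4,2) = 314 − 253 = 61.
Column 3 must total 314; the given cells sum to 239, so (2,3) = 75.
Column 4 must total 314; the given cells sum to 197, so (1,4) = 117.
Anti-diagonal must total 314; the given cells sum to 274, so (3,2) = 40.
The remaining cell in row 2 is (2,2) = 314 − 204 = 110.
From row 3, 314 − (40 + 89 + 54) gives (3,1) = 131.
Column 1: 33 + 131 + 82 + ? = 314, so (1,1) = 68.
Column 2 needs 314; the known cells sum to 211, so (1,2) = 103.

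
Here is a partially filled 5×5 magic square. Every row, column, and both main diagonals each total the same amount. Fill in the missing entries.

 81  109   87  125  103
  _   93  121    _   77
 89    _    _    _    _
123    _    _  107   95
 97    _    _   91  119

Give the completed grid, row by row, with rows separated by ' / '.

Row 1 is already complete: 81 + 109 + 87 + 125 + 103 = 505, so that is the magic constant.
Column 1 must total 505; the given cells sum to 390, so (2,1) = 115.
Column 5 must total 505; the given cells sum to 394, so (3,5) = 111.
The remaining cell in main diagonal is (3,3) = 505 − 400 = 105.
Row 2 must total 505; the given cells sum to 406, so (2,4) = 99.
The remaining cell in column 4 is (3,4) = 505 − 422 = 83.
Anti-diagonal needs 505; the known cells sum to 404, so (4,2) = 101.
Row 3: 89 + 105 + 83 + 111 + ? = 505, so (3,2) = 117.
Row 4 must total 505; the given cells sum to 426, so (4,3) = 79.
Column 2: 109 + 93 + 117 + 101 + ? = 505, so (5,2) = 85.
The remaining cell in column 3 is (5,3) = 505 − 392 = 113.

81 109 87 125 103 / 115 93 121 99 77 / 89 117 105 83 111 / 123 101 79 107 95 / 97 85 113 91 119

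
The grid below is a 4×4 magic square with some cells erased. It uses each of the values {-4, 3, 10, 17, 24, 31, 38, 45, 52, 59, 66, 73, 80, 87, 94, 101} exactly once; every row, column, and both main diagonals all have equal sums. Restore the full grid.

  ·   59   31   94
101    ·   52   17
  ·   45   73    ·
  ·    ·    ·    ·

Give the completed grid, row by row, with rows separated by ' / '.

10 59 31 94 / 101 24 52 17 / 80 45 73 -4 / 3 66 38 87

The 16 entries sum to 776, so each line sums to 776/4 = 194.
The remaining cell in row 1 is (1,1) = 194 − 184 = 10.
Row 2 needs 194; the known cells sum to 170, so (2,2) = 24.
Using column 2: 59 + 24 + 45 + ? → (4,2) = 194 − 128 = 66.
Column 3 needs 194; the known cells sum to 156, so (4,3) = 38.
From main diagonal, 194 − (10 + 24 + 73) gives (4,4) = 87.
Anti-diagonal needs 194; the known cells sum to 191, so (4,1) = 3.
Column 1 needs 194; the known cells sum to 114, so (3,1) = 80.
Using column 4: 94 + 17 + 87 + ? → (3,4) = 194 − 198 = -4.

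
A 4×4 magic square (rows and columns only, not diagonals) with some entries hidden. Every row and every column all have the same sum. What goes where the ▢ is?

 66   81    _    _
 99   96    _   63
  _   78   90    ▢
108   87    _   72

105

Column 2 is complete and sums to 342; that is the magic constant.
Row 2: 99 + 96 + 63 + ? = 342, so (2,3) = 84.
Using row 4: 108 + 87 + 72 + ? → (4,3) = 342 − 267 = 75.
Column 1 needs 342; the known cells sum to 273, so (3,1) = 69.
The remaining cell in column 3 is (1,3) = 342 − 249 = 93.
Row 1: 66 + 81 + 93 + ? = 342, so (1,4) = 102.
Row 3: 69 + 78 + 90 + ? = 342, so (3,4) = 105.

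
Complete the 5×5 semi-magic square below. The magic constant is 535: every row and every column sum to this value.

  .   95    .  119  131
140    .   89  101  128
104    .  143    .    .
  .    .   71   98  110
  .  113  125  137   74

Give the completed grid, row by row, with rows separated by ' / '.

Row 2 must total 535; the given cells sum to 458, so (2,2) = 77.
Using row 5: 113 + 125 + 137 + 74 + ? → (5,1) = 535 − 449 = 86.
Column 3 needs 535; the known cells sum to 428, so (1,3) = 107.
From column 4, 535 − (119 + 101 + 98 + 137) gives (3,4) = 80.
Using column 5: 131 + 128 + 110 + 74 + ? → (3,5) = 535 − 443 = 92.
The remaining cell in row 1 is (1,1) = 535 − 452 = 83.
Row 3 must total 535; the given cells sum to 419, so (3,2) = 116.
Column 1 must total 535; the given cells sum to 413, so (4,1) = 122.
Column 2 must total 535; the given cells sum to 401, so (4,2) = 134.

83 95 107 119 131 / 140 77 89 101 128 / 104 116 143 80 92 / 122 134 71 98 110 / 86 113 125 137 74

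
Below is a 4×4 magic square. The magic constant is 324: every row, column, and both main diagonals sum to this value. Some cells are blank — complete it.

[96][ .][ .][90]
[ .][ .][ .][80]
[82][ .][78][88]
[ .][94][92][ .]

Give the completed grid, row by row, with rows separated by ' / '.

96 70 68 90 / 74 84 86 80 / 82 76 78 88 / 72 94 92 66

Row 3: 82 + 78 + 88 + ? = 324, so (3,2) = 76.
Column 4 needs 324; the known cells sum to 258, so (4,4) = 66.
The remaining cell in main diagonal is (2,2) = 324 − 240 = 84.
From row 4, 324 − (94 + 92 + 66) gives (4,1) = 72.
From column 1, 324 − (96 + 82 + 72) gives (2,1) = 74.
Using column 2: 84 + 76 + 94 + ? → (1,2) = 324 − 254 = 70.
From anti-diagonal, 324 − (90 + 76 + 72) gives (2,3) = 86.
Row 1 must total 324; the given cells sum to 256, so (1,3) = 68.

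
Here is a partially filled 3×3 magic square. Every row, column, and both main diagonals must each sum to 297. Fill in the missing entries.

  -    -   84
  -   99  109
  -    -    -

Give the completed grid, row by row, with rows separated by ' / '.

94 119 84 / 89 99 109 / 114 79 104

Using row 2: 99 + 109 + ? → (2,1) = 297 − 208 = 89.
The remaining cell in column 3 is (3,3) = 297 − 193 = 104.
Main diagonal: 99 + 104 + ? = 297, so (1,1) = 94.
Anti-diagonal must total 297; the given cells sum to 183, so (3,1) = 114.
The remaining cell in row 1 is (1,2) = 297 − 178 = 119.
Using row 3: 114 + 104 + ? → (3,2) = 297 − 218 = 79.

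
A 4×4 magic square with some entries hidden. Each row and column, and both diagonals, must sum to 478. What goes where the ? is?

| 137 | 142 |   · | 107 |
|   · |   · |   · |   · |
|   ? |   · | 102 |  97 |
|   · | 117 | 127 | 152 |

Using row 1: 137 + 142 + 107 + ? → (1,3) = 478 − 386 = 92.
From row 4, 478 − (117 + 127 + 152) gives (4,1) = 82.
Using column 3: 92 + 102 + 127 + ? → (2,3) = 478 − 321 = 157.
From column 4, 478 − (107 + 97 + 152) gives (2,4) = 122.
From main diagonal, 478 − (137 + 102 + 152) gives (2,2) = 87.
From anti-diagonal, 478 − (107 + 157 + 82) gives (3,2) = 132.
Row 2 needs 478; the known cells sum to 366, so (2,1) = 112.
Using row 3: 132 + 102 + 97 + ? → (3,1) = 478 − 331 = 147.

147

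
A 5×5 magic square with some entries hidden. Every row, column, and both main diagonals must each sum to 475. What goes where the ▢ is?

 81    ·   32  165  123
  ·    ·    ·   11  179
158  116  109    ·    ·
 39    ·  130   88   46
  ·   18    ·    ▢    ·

144

Row 1 must total 475; the given cells sum to 401, so (1,2) = 74.
The remaining cell in row 4 is (4,2) = 475 − 303 = 172.
Column 2 needs 475; the known cells sum to 380, so (2,2) = 95.
The remaining cell in main diagonal is (5,5) = 475 − 373 = 102.
Using anti-diagonal: 123 + 11 + 109 + 172 + ? → (5,1) = 475 − 415 = 60.
Column 1: 81 + 158 + 39 + 60 + ? = 475, so (2,1) = 137.
Column 5: 123 + 179 + 46 + 102 + ? = 475, so (3,5) = 25.
Row 2 needs 475; the known cells sum to 422, so (2,3) = 53.
Row 3: 158 + 116 + 109 + 25 + ? = 475, so (3,4) = 67.
Column 3 must total 475; the given cells sum to 324, so (5,3) = 151.
Using column 4: 165 + 11 + 67 + 88 + ? → (5,4) = 475 − 331 = 144.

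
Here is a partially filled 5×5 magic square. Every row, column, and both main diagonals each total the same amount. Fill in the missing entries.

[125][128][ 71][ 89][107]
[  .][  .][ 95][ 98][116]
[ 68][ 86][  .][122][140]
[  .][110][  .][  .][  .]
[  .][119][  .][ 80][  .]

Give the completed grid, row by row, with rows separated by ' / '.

Row 1 is already complete: 125 + 128 + 71 + 89 + 107 = 520, so that is the magic constant.
Row 3 needs 520; the known cells sum to 416, so (3,3) = 104.
The remaining cell in column 2 is (2,2) = 520 − 443 = 77.
Column 4 must total 520; the given cells sum to 389, so (4,4) = 131.
The remaining cell in main diagonal is (5,5) = 520 − 437 = 83.
The remaining cell in anti-diagonal is (5,1) = 520 − 419 = 101.
Row 2 needs 520; the known cells sum to 386, so (2,1) = 134.
Row 5: 101 + 119 + 80 + 83 + ? = 520, so (5,3) = 137.
Column 1 needs 520; the known cells sum to 428, so (4,1) = 92.
Column 3: 71 + 95 + 104 + 137 + ? = 520, so (4,3) = 113.
The remaining cell in column 5 is (4,5) = 520 − 446 = 74.

125 128 71 89 107 / 134 77 95 98 116 / 68 86 104 122 140 / 92 110 113 131 74 / 101 119 137 80 83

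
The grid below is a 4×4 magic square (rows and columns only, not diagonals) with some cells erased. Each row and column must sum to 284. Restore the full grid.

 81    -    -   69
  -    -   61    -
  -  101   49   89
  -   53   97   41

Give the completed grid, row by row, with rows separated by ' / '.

81 57 77 69 / 65 73 61 85 / 45 101 49 89 / 93 53 97 41

Row 3 must total 284; the given cells sum to 239, so (3,1) = 45.
Using row 4: 53 + 97 + 41 + ? → (4,1) = 284 − 191 = 93.
The remaining cell in column 1 is (2,1) = 284 − 219 = 65.
Using column 3: 61 + 49 + 97 + ? → (1,3) = 284 − 207 = 77.
The remaining cell in column 4 is (2,4) = 284 − 199 = 85.
From row 1, 284 − (81 + 77 + 69) gives (1,2) = 57.
Row 2 needs 284; the known cells sum to 211, so (2,2) = 73.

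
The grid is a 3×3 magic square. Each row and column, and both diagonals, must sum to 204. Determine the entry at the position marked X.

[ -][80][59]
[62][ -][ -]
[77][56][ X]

71

Using row 1: 80 + 59 + ? → (1,1) = 204 − 139 = 65.
From row 3, 204 − (77 + 56) gives (3,3) = 71.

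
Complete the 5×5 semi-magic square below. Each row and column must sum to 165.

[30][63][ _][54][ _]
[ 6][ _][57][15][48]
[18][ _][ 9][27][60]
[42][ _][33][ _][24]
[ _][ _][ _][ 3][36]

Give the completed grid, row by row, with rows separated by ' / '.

Using row 2: 6 + 57 + 15 + 48 + ? → (2,2) = 165 − 126 = 39.
Row 3 needs 165; the known cells sum to 114, so (3,2) = 51.
Column 1 must total 165; the given cells sum to 96, so (5,1) = 69.
Column 4: 54 + 15 + 27 + 3 + ? = 165, so (4,4) = 66.
From column 5, 165 − (48 + 60 + 24 + 36) gives (1,5) = -3.
Row 1 must total 165; the given cells sum to 144, so (1,3) = 21.
Row 4: 42 + 33 + 66 + 24 + ? = 165, so (4,2) = 0.
Column 2 must total 165; the given cells sum to 153, so (5,2) = 12.
Column 3: 21 + 57 + 9 + 33 + ? = 165, so (5,3) = 45.

30 63 21 54 -3 / 6 39 57 15 48 / 18 51 9 27 60 / 42 0 33 66 24 / 69 12 45 3 36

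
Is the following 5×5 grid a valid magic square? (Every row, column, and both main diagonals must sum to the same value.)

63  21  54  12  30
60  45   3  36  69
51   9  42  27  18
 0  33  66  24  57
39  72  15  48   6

No — row 5 sums to 180 but column 4 sums to 147.

Row 1: 63 + 21 + 54 + 12 + 30 = 180.
Row 2: 60 + 45 + 3 + 36 + 69 = 213.
Row 3: 51 + 9 + 42 + 27 + 18 = 147.
Row 4: 0 + 33 + 66 + 24 + 57 = 180.
Row 5: 39 + 72 + 15 + 48 + 6 = 180.
Column 1: 63 + 60 + 51 + 0 + 39 = 213.
Column 2: 21 + 45 + 9 + 33 + 72 = 180.
Column 3: 54 + 3 + 42 + 66 + 15 = 180.
Column 4: 12 + 36 + 27 + 24 + 48 = 147.
Column 5: 30 + 69 + 18 + 57 + 6 = 180.
Main diagonal: 63 + 45 + 42 + 24 + 6 = 180.
Anti-diagonal: 30 + 36 + 42 + 33 + 39 = 180.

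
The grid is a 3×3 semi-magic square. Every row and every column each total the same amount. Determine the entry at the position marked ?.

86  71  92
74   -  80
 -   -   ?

77

Row 1 is complete and sums to 249; that is the magic constant.
Row 2 needs 249; the known cells sum to 154, so (2,2) = 95.
The remaining cell in column 1 is (3,1) = 249 − 160 = 89.
The remaining cell in column 2 is (3,2) = 249 − 166 = 83.
Using column 3: 92 + 80 + ? → (3,3) = 249 − 172 = 77.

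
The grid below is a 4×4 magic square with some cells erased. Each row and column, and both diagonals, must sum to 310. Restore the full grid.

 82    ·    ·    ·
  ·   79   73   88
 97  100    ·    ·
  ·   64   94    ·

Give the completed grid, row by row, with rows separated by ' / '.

82 67 85 76 / 70 79 73 88 / 97 100 58 55 / 61 64 94 91

From row 2, 310 − (79 + 73 + 88) gives (2,1) = 70.
Column 1 needs 310; the known cells sum to 249, so (4,1) = 61.
Column 2: 79 + 100 + 64 + ? = 310, so (1,2) = 67.
Anti-diagonal: 73 + 100 + 61 + ? = 310, so (1,4) = 76.
From row 1, 310 − (82 + 67 + 76) gives (1,3) = 85.
Row 4: 61 + 64 + 94 + ? = 310, so (4,4) = 91.
Using column 3: 85 + 73 + 94 + ? → (3,3) = 310 − 252 = 58.
From column 4, 310 − (76 + 88 + 91) gives (3,4) = 55.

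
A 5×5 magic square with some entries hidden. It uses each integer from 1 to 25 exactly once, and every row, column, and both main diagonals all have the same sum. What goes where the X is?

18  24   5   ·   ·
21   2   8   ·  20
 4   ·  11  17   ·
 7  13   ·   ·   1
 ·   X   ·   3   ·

16

The entries are 1 through 25, which sum to 325, so each line sums to 325/5 = 65.
From row 2, 65 − (21 + 2 + 8 + 20) gives (2,4) = 14.
Using column 1: 18 + 21 + 4 + 7 + ? → (5,1) = 65 − 50 = 15.
From anti-diagonal, 65 − (14 + 11 + 13 + 15) gives (1,5) = 12.
Row 1: 18 + 24 + 5 + 12 + ? = 65, so (1,4) = 6.
Column 4: 6 + 14 + 17 + 3 + ? = 65, so (4,4) = 25.
The remaining cell in main diagonal is (5,5) = 65 − 56 = 9.
Using row 4: 7 + 13 + 25 + 1 + ? → (4,3) = 65 − 46 = 19.
Using column 3: 5 + 8 + 11 + 19 + ? → (5,3) = 65 − 43 = 22.
Column 5 must total 65; the given cells sum to 42, so (3,5) = 23.
Row 3 needs 65; the known cells sum to 55, so (3,2) = 10.
The remaining cell in row 5 is (5,2) = 65 − 49 = 16.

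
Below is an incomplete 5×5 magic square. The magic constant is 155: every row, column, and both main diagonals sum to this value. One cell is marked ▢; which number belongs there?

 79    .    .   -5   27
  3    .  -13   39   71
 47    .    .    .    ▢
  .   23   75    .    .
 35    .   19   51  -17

The remaining cell in row 2 is (2,2) = 155 − 100 = 55.
From row 5, 155 − (35 + 19 + 51 + (-17)) gives (5,2) = 67.
Column 1 must total 155; the given cells sum to 164, so (4,1) = -9.
Anti-diagonal needs 155; the known cells sum to 124, so (3,3) = 31.
From column 3, 155 − (-13 + 31 + 75 + 19) gives (1,3) = 43.
Using main diagonal: 79 + 55 + 31 + (-17) + ? → (4,4) = 155 − 148 = 7.
The remaining cell in row 1 is (1,2) = 155 − 144 = 11.
Row 4 needs 155; the known cells sum to 96, so (4,5) = 59.
Column 2 must total 155; the given cells sum to 156, so (3,2) = -1.
Column 4 needs 155; the known cells sum to 92, so (3,4) = 63.
Using column 5: 27 + 71 + 59 + (-17) + ? → (3,5) = 155 − 140 = 15.

15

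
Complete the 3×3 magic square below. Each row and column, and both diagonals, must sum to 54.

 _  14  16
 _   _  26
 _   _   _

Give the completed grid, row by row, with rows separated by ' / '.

24 14 16 / 10 18 26 / 20 22 12

Using row 1: 14 + 16 + ? → (1,1) = 54 − 30 = 24.
Column 3 needs 54; the known cells sum to 42, so (3,3) = 12.
From main diagonal, 54 − (24 + 12) gives (2,2) = 18.
Anti-diagonal must total 54; the given cells sum to 34, so (3,1) = 20.
Row 2: 18 + 26 + ? = 54, so (2,1) = 10.
Row 3 must total 54; the given cells sum to 32, so (3,2) = 22.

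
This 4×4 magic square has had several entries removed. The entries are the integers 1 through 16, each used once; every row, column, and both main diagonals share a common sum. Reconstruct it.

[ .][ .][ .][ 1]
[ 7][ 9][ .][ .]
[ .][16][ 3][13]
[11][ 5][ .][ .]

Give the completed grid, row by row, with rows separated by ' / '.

The entries are 1 through 16, which sum to 136, so each line sums to 136/4 = 34.
Using row 3: 16 + 3 + 13 + ? → (3,1) = 34 − 32 = 2.
The remaining cell in column 1 is (1,1) = 34 − 20 = 14.
Column 2 needs 34; the known cells sum to 30, so (1,2) = 4.
Main diagonal must total 34; the given cells sum to 26, so (4,4) = 8.
Anti-diagonal: 1 + 16 + 11 + ? = 34, so (2,3) = 6.
Row 1 needs 34; the known cells sum to 19, so (1,3) = 15.
Using row 2: 7 + 9 + 6 + ? → (2,4) = 34 − 22 = 12.
Row 4 needs 34; the known cells sum to 24, so (4,3) = 10.

14 4 15 1 / 7 9 6 12 / 2 16 3 13 / 11 5 10 8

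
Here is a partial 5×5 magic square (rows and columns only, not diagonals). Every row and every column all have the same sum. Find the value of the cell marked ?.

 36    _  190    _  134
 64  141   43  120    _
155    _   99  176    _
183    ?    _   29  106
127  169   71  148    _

85

Column 1 is complete and sums to 565; that is the magic constant.
Row 2: 64 + 141 + 43 + 120 + ? = 565, so (2,5) = 197.
Row 5 needs 565; the known cells sum to 515, so (5,5) = 50.
Column 3 must total 565; the given cells sum to 403, so (4,3) = 162.
Using column 4: 120 + 176 + 29 + 148 + ? → (1,4) = 565 − 473 = 92.
Column 5 needs 565; the known cells sum to 487, so (3,5) = 78.
Row 1 must total 565; the given cells sum to 452, so (1,2) = 113.
The remaining cell in row 3 is (3,2) = 565 − 508 = 57.
The remaining cell in row 4 is (4,2) = 565 − 480 = 85.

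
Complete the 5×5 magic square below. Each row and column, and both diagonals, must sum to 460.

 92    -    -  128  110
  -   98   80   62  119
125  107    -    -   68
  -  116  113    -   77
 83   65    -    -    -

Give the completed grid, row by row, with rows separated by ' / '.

92 74 56 128 110 / 101 98 80 62 119 / 125 107 89 71 68 / 59 116 113 95 77 / 83 65 122 104 86

Using row 2: 98 + 80 + 62 + 119 + ? → (2,1) = 460 − 359 = 101.
The remaining cell in column 1 is (4,1) = 460 − 401 = 59.
Using column 2: 98 + 107 + 116 + 65 + ? → (1,2) = 460 − 386 = 74.
Column 5 must total 460; the given cells sum to 374, so (5,5) = 86.
From anti-diagonal, 460 − (110 + 62 + 116 + 83) gives (3,3) = 89.
Row 1 must total 460; the given cells sum to 404, so (1,3) = 56.
Row 3 must total 460; the given cells sum to 389, so (3,4) = 71.
Row 4 needs 460; the known cells sum to 365, so (4,4) = 95.
Column 3 must total 460; the given cells sum to 338, so (5,3) = 122.
Using column 4: 128 + 62 + 71 + 95 + ? → (5,4) = 460 − 356 = 104.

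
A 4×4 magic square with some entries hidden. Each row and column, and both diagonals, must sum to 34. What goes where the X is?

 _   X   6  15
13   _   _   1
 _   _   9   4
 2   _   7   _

10

Column 3 needs 34; the known cells sum to 22, so (2,3) = 12.
Using column 4: 15 + 1 + 4 + ? → (4,4) = 34 − 20 = 14.
Anti-diagonal must total 34; the given cells sum to 29, so (3,2) = 5.
Using row 2: 13 + 12 + 1 + ? → (2,2) = 34 − 26 = 8.
Using row 3: 5 + 9 + 4 + ? → (3,1) = 34 − 18 = 16.
Row 4: 2 + 7 + 14 + ? = 34, so (4,2) = 11.
Column 1: 13 + 16 + 2 + ? = 34, so (1,1) = 3.
Column 2 must total 34; the given cells sum to 24, so (1,2) = 10.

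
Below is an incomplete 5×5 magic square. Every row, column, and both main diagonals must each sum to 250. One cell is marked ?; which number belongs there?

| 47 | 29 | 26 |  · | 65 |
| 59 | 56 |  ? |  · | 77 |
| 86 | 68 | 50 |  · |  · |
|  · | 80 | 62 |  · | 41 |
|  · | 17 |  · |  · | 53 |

Row 1 must total 250; the given cells sum to 167, so (1,4) = 83.
Column 5: 65 + 77 + 41 + 53 + ? = 250, so (3,5) = 14.
The remaining cell in main diagonal is (4,4) = 250 − 206 = 44.
The remaining cell in row 3 is (3,4) = 250 − 218 = 32.
Row 4: 80 + 62 + 44 + 41 + ? = 250, so (4,1) = 23.
Using column 1: 47 + 59 + 86 + 23 + ? → (5,1) = 250 − 215 = 35.
Anti-diagonal needs 250; the known cells sum to 230, so (2,4) = 20.
The remaining cell in row 2 is (2,3) = 250 − 212 = 38.

38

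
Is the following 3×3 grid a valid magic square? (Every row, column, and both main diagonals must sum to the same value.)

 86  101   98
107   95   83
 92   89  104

Row 1: 86 + 101 + 98 = 285.
Row 2: 107 + 95 + 83 = 285.
Row 3: 92 + 89 + 104 = 285.
Column 1: 86 + 107 + 92 = 285.
Column 2: 101 + 95 + 89 = 285.
Column 3: 98 + 83 + 104 = 285.
Main diagonal: 86 + 95 + 104 = 285.
Anti-diagonal: 98 + 95 + 92 = 285.
All lines sum to 285.

Yes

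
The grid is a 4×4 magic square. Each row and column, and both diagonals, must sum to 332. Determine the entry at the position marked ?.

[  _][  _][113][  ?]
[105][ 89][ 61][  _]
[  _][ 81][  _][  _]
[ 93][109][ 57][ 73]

From row 2, 332 − (105 + 89 + 61) gives (2,4) = 77.
Using column 2: 89 + 81 + 109 + ? → (1,2) = 332 − 279 = 53.
From column 3, 332 − (113 + 61 + 57) gives (3,3) = 101.
Main diagonal needs 332; the known cells sum to 263, so (1,1) = 69.
The remaining cell in anti-diagonal is (1,4) = 332 − 235 = 97.

97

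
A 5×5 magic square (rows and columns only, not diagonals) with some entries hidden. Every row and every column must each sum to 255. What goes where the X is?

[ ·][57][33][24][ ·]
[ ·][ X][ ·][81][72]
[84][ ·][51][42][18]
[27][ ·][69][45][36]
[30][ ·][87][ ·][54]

39

From row 3, 255 − (84 + 51 + 42 + 18) gives (3,2) = 60.
From row 4, 255 − (27 + 69 + 45 + 36) gives (4,2) = 78.
Column 3: 33 + 51 + 69 + 87 + ? = 255, so (2,3) = 15.
Column 4 must total 255; the given cells sum to 192, so (5,4) = 63.
Column 5 needs 255; the known cells sum to 180, so (1,5) = 75.
Row 1: 57 + 33 + 24 + 75 + ? = 255, so (1,1) = 66.
Row 5: 30 + 87 + 63 + 54 + ? = 255, so (5,2) = 21.
Using column 1: 66 + 84 + 27 + 30 + ? → (2,1) = 255 − 207 = 48.
Column 2 must total 255; the given cells sum to 216, so (2,2) = 39.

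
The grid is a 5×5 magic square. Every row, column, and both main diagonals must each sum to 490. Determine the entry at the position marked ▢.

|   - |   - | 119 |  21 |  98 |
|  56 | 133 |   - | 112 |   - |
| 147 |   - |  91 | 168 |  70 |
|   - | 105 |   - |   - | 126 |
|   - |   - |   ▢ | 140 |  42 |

63

Row 3 must total 490; the given cells sum to 476, so (3,2) = 14.
Column 4 needs 490; the known cells sum to 441, so (4,4) = 49.
Column 5 must total 490; the given cells sum to 336, so (2,5) = 154.
Main diagonal must total 490; the given cells sum to 315, so (1,1) = 175.
Anti-diagonal needs 490; the known cells sum to 406, so (5,1) = 84.
Row 1: 175 + 119 + 21 + 98 + ? = 490, so (1,2) = 77.
Using row 2: 56 + 133 + 112 + 154 + ? → (2,3) = 490 − 455 = 35.
The remaining cell in column 1 is (4,1) = 490 − 462 = 28.
Using column 2: 77 + 133 + 14 + 105 + ? → (5,2) = 490 − 329 = 161.
Row 4 must total 490; the given cells sum to 308, so (4,3) = 182.
From row 5, 490 − (84 + 161 + 140 + 42) gives (5,3) = 63.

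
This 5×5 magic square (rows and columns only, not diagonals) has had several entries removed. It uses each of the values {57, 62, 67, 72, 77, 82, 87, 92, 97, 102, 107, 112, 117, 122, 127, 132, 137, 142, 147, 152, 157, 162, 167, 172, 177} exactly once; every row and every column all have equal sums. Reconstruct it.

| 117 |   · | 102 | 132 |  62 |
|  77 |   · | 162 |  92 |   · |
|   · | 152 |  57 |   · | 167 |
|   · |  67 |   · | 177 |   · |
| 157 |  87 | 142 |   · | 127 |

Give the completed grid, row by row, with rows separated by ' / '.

117 172 102 132 62 / 77 107 162 92 147 / 97 152 57 112 167 / 137 67 122 177 82 / 157 87 142 72 127

The 25 entries sum to 2925, so each line sums to 2925/5 = 585.
Using row 1: 117 + 102 + 132 + 62 + ? → (1,2) = 585 − 413 = 172.
Row 5 must total 585; the given cells sum to 513, so (5,4) = 72.
Column 2: 172 + 152 + 67 + 87 + ? = 585, so (2,2) = 107.
The remaining cell in column 3 is (4,3) = 585 − 463 = 122.
Column 4 needs 585; the known cells sum to 473, so (3,4) = 112.
The remaining cell in row 2 is (2,5) = 585 − 438 = 147.
Row 3 needs 585; the known cells sum to 488, so (3,1) = 97.
The remaining cell in column 1 is (4,1) = 585 − 448 = 137.
The remaining cell in column 5 is (4,5) = 585 − 503 = 82.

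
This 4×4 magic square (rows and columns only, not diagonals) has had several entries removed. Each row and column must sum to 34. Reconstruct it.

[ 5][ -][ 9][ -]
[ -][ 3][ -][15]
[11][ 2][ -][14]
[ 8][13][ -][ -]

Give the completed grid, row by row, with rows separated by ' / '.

5 16 9 4 / 10 3 6 15 / 11 2 7 14 / 8 13 12 1

Using row 3: 11 + 2 + 14 + ? → (3,3) = 34 − 27 = 7.
Using column 1: 5 + 11 + 8 + ? → (2,1) = 34 − 24 = 10.
Column 2: 3 + 2 + 13 + ? = 34, so (1,2) = 16.
From row 1, 34 − (5 + 16 + 9) gives (1,4) = 4.
Row 2: 10 + 3 + 15 + ? = 34, so (2,3) = 6.
Column 3 must total 34; the given cells sum to 22, so (4,3) = 12.
From column 4, 34 − (4 + 15 + 14) gives (4,4) = 1.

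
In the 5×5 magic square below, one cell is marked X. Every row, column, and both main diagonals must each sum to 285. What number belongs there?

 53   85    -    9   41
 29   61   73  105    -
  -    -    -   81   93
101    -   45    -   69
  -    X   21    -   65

89

Using row 1: 53 + 85 + 9 + 41 + ? → (1,3) = 285 − 188 = 97.
Using row 2: 29 + 61 + 73 + 105 + ? → (2,5) = 285 − 268 = 17.
From column 3, 285 − (97 + 73 + 45 + 21) gives (3,3) = 49.
From main diagonal, 285 − (53 + 61 + 49 + 65) gives (4,4) = 57.
Row 4 must total 285; the given cells sum to 272, so (4,2) = 13.
The remaining cell in column 4 is (5,4) = 285 − 252 = 33.
The remaining cell in anti-diagonal is (5,1) = 285 − 208 = 77.
Row 5 must total 285; the given cells sum to 196, so (5,2) = 89.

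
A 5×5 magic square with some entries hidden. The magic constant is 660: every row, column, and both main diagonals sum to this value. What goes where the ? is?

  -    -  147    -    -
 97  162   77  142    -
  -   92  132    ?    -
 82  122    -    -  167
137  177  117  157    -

172

Row 2 needs 660; the known cells sum to 478, so (2,5) = 182.
Row 5 must total 660; the given cells sum to 588, so (5,5) = 72.
Column 2 must total 660; the given cells sum to 553, so (1,2) = 107.
The remaining cell in column 3 is (4,3) = 660 − 473 = 187.
The remaining cell in anti-diagonal is (1,5) = 660 − 533 = 127.
Row 4 needs 660; the known cells sum to 558, so (4,4) = 102.
Using column 5: 127 + 182 + 167 + 72 + ? → (3,5) = 660 − 548 = 112.
From main diagonal, 660 − (162 + 132 + 102 + 72) gives (1,1) = 192.
Using row 1: 192 + 107 + 147 + 127 + ? → (1,4) = 660 − 573 = 87.
From column 1, 660 − (192 + 97 + 82 + 137) gives (3,1) = 152.
From column 4, 660 − (87 + 142 + 102 + 157) gives (3,4) = 172.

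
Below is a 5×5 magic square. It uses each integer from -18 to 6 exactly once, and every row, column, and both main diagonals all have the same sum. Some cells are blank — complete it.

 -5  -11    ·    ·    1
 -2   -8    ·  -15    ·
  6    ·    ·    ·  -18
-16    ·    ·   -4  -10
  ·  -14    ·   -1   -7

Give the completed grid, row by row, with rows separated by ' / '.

The entries are -18 through 6, which sum to -150, so each line sums to -150/5 = -30.
Column 1 must total -30; the given cells sum to -17, so (5,1) = -13.
Column 5 must total -30; the given cells sum to -34, so (2,5) = 4.
Using main diagonal: -5 + (-8) + (-4) + (-7) + ? → (3,3) = -30 − (-24) = -6.
Anti-diagonal must total -30; the given cells sum to -33, so (4,2) = 3.
Using row 2: -2 + (-8) + (-15) + 4 + ? → (2,3) = -30 − (-21) = -9.
Row 4 must total -30; the given cells sum to -27, so (4,3) = -3.
Row 5 must total -30; the given cells sum to -35, so (5,3) = 5.
The remaining cell in column 2 is (3,2) = -30 − (-30) = 0.
From column 3, -30 − (-9 + (-6) + (-3) + 5) gives (1,3) = -17.
Row 1: -5 + (-11) + (-17) + 1 + ? = -30, so (1,4) = 2.
Row 3 needs -30; the known cells sum to -18, so (3,4) = -12.

-5 -11 -17 2 1 / -2 -8 -9 -15 4 / 6 0 -6 -12 -18 / -16 3 -3 -4 -10 / -13 -14 5 -1 -7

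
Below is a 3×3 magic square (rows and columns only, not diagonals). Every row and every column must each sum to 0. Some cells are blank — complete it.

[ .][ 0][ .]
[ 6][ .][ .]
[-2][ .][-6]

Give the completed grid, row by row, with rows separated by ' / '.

Row 3: -2 + (-6) + ? = 0, so (3,2) = 8.
Column 1 must total 0; the given cells sum to 4, so (1,1) = -4.
Column 2 needs 0; the known cells sum to 8, so (2,2) = -8.
Row 1 needs 0; the known cells sum to -4, so (1,3) = 4.
Row 2 must total 0; the given cells sum to -2, so (2,3) = 2.

-4 0 4 / 6 -8 2 / -2 8 -6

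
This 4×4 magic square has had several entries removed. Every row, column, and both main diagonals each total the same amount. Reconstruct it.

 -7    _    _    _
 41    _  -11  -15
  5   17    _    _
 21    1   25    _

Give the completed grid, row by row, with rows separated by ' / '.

Column 1 is already complete: -7 + 41 + 5 + 21 = 60, so that is the magic constant.
The remaining cell in row 2 is (2,2) = 60 − 15 = 45.
The remaining cell in row 4 is (4,4) = 60 − 47 = 13.
Using column 2: 45 + 17 + 1 + ? → (1,2) = 60 − 63 = -3.
Main diagonal needs 60; the known cells sum to 51, so (3,3) = 9.
The remaining cell in anti-diagonal is (1,4) = 60 − 27 = 33.
Row 1: -7 + (-3) + 33 + ? = 60, so (1,3) = 37.
Row 3 must total 60; the given cells sum to 31, so (3,4) = 29.

-7 -3 37 33 / 41 45 -11 -15 / 5 17 9 29 / 21 1 25 13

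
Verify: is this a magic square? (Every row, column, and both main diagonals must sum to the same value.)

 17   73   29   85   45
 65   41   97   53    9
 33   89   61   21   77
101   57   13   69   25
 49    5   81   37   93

No — main diagonal sums to 281 but column 2 sums to 265.

Row 1: 17 + 73 + 29 + 85 + 45 = 249.
Row 2: 65 + 41 + 97 + 53 + 9 = 265.
Row 3: 33 + 89 + 61 + 21 + 77 = 281.
Row 4: 101 + 57 + 13 + 69 + 25 = 265.
Row 5: 49 + 5 + 81 + 37 + 93 = 265.
Column 1: 17 + 65 + 33 + 101 + 49 = 265.
Column 2: 73 + 41 + 89 + 57 + 5 = 265.
Column 3: 29 + 97 + 61 + 13 + 81 = 281.
Column 4: 85 + 53 + 21 + 69 + 37 = 265.
Column 5: 45 + 9 + 77 + 25 + 93 = 249.
Main diagonal: 17 + 41 + 61 + 69 + 93 = 281.
Anti-diagonal: 45 + 53 + 61 + 57 + 49 = 265.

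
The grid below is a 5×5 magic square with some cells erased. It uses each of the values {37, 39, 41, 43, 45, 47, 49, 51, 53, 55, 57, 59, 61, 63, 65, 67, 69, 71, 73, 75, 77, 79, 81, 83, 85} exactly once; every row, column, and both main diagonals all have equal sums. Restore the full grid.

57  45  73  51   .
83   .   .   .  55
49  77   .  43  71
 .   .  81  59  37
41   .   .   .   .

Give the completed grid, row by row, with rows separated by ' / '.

57 45 73 51 79 / 83 61 39 67 55 / 49 77 65 43 71 / 75 53 81 59 37 / 41 69 47 85 63

The 25 entries sum to 1525, so each line sums to 1525/5 = 305.
Row 1 needs 305; the known cells sum to 226, so (1,5) = 79.
The remaining cell in row 3 is (3,3) = 305 − 240 = 65.
Column 1 needs 305; the known cells sum to 230, so (4,1) = 75.
Using column 5: 79 + 55 + 71 + 37 + ? → (5,5) = 305 − 242 = 63.
Using main diagonal: 57 + 65 + 59 + 63 + ? → (2,2) = 305 − 244 = 61.
From row 4, 305 − (75 + 81 + 59 + 37) gives (4,2) = 53.
From column 2, 305 − (45 + 61 + 77 + 53) gives (5,2) = 69.
The remaining cell in anti-diagonal is (2,4) = 305 − 238 = 67.
The remaining cell in row 2 is (2,3) = 305 − 266 = 39.
From column 3, 305 − (73 + 39 + 65 + 81) gives (5,3) = 47.
Column 4 needs 305; the known cells sum to 220, so (5,4) = 85.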